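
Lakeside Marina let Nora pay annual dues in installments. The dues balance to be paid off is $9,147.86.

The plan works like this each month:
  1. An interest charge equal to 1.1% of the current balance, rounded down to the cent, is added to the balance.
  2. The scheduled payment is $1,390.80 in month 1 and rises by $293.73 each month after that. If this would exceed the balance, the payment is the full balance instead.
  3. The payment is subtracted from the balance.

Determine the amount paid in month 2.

$1,684.53

Month 1: $9,147.86 +$100.62 interest = $9,248.48; pay $1,390.80 → $7,857.68
Month 2: $7,857.68 +$86.43 interest = $7,944.11; pay $1,684.53 → $6,259.58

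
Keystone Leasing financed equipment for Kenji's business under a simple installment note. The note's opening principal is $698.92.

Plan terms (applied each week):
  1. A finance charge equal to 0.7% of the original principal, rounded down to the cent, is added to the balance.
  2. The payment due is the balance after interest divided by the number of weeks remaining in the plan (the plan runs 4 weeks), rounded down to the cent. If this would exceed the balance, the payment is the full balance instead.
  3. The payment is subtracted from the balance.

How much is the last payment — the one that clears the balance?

$184.92

Week 1: opening $698.92; interest $4.89 → $703.81; payment $175.95; balance $527.86
Week 2: opening $527.86; interest $4.89 → $532.75; payment $177.58; balance $355.17
Week 3: opening $355.17; interest $4.89 → $360.06; payment $180.03; balance $180.03
Week 4: opening $180.03; interest $4.89 → $184.92; payment $184.92; balance $0.00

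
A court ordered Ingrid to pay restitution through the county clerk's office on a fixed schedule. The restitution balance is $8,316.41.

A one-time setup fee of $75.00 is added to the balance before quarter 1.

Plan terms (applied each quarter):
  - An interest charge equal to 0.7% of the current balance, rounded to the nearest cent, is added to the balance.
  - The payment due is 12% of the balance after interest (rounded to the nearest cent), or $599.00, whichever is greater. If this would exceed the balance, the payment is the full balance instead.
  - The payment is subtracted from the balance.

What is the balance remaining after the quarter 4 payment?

Quarter 1: opening $8,391.41; interest $58.74 → $8,450.15; payment $1,014.02; balance $7,436.13
Quarter 2: opening $7,436.13; interest $52.05 → $7,488.18; payment $898.58; balance $6,589.60
Quarter 3: opening $6,589.60; interest $46.13 → $6,635.73; payment $796.29; balance $5,839.44
Quarter 4: opening $5,839.44; interest $40.88 → $5,880.32; payment $705.64; balance $5,174.68

$5,174.68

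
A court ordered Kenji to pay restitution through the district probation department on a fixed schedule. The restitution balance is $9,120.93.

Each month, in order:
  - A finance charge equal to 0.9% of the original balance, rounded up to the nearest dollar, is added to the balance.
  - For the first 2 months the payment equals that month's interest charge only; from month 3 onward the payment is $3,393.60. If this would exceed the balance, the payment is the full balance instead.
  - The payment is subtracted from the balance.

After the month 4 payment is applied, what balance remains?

Month 1: $9,120.93 +$83.00 interest = $9,203.93; pay $83.00 → $9,120.93
Month 2: $9,120.93 +$83.00 interest = $9,203.93; pay $83.00 → $9,120.93
Month 3: $9,120.93 +$83.00 interest = $9,203.93; pay $3,393.60 → $5,810.33
Month 4: $5,810.33 +$83.00 interest = $5,893.33; pay $3,393.60 → $2,499.73

$2,499.73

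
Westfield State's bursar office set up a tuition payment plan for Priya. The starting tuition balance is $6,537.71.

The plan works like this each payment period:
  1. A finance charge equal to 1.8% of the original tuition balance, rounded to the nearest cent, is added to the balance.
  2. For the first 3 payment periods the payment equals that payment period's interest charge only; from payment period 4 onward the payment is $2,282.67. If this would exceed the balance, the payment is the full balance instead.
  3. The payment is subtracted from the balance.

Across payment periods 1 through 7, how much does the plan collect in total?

$7,361.47

Payment period 1: opening $6,537.71; interest $117.68 → $6,655.39; payment $117.68; balance $6,537.71
Payment period 2: opening $6,537.71; interest $117.68 → $6,655.39; payment $117.68; balance $6,537.71
Payment period 3: opening $6,537.71; interest $117.68 → $6,655.39; payment $117.68; balance $6,537.71
Payment period 4: opening $6,537.71; interest $117.68 → $6,655.39; payment $2,282.67; balance $4,372.72
Payment period 5: opening $4,372.72; interest $117.68 → $4,490.40; payment $2,282.67; balance $2,207.73
Payment period 6: opening $2,207.73; interest $117.68 → $2,325.41; payment $2,282.67; balance $42.74
Payment period 7: opening $42.74; interest $117.68 → $160.42; payment $160.42; balance $0.00
Total paid: $7,361.47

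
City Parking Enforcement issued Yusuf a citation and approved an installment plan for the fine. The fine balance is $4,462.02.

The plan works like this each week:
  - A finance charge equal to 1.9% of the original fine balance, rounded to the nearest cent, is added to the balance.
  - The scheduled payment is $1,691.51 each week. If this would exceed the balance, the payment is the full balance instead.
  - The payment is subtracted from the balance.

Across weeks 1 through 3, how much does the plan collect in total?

$4,716.36

Week 1: $4,462.02 +$84.78 interest = $4,546.80; pay $1,691.51 → $2,855.29
Week 2: $2,855.29 +$84.78 interest = $2,940.07; pay $1,691.51 → $1,248.56
Week 3: $1,248.56 +$84.78 interest = $1,333.34; pay $1,333.34 → $0.00
Total paid: $4,716.36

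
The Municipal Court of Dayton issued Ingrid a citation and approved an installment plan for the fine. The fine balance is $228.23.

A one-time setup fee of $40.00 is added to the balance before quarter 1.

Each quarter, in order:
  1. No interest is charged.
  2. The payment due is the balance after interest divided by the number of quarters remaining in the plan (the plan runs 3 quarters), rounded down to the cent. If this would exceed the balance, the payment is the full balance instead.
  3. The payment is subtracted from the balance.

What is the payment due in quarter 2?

$89.41

# | Opening | Payment | End bal
1 | $268.23 | $89.41 | $178.82
2 | $178.82 | $89.41 | $89.41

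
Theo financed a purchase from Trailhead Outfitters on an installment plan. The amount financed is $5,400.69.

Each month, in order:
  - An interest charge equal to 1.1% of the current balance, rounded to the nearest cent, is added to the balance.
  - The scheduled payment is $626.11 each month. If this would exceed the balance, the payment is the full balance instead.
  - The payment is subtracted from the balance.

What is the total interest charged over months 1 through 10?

$305.16

Month 1: $5,400.69 +$59.41 interest = $5,460.10; pay $626.11 → $4,833.99
Month 2: $4,833.99 +$53.17 interest = $4,887.16; pay $626.11 → $4,261.05
Month 3: $4,261.05 +$46.87 interest = $4,307.92; pay $626.11 → $3,681.81
Month 4: $3,681.81 +$40.50 interest = $3,722.31; pay $626.11 → $3,096.20
Month 5: $3,096.20 +$34.06 interest = $3,130.26; pay $626.11 → $2,504.15
Month 6: $2,504.15 +$27.55 interest = $2,531.70; pay $626.11 → $1,905.59
Month 7: $1,905.59 +$20.96 interest = $1,926.55; pay $626.11 → $1,300.44
Month 8: $1,300.44 +$14.30 interest = $1,314.74; pay $626.11 → $688.63
Month 9: $688.63 +$7.57 interest = $696.20; pay $626.11 → $70.09
Month 10: $70.09 +$0.77 interest = $70.86; pay $70.86 → $0.00
Total interest: $59.41 + $53.17 + $46.87 + $40.50 + $34.06 + $27.55 + $20.96 + $14.30 + $7.57 + $0.77 = $305.16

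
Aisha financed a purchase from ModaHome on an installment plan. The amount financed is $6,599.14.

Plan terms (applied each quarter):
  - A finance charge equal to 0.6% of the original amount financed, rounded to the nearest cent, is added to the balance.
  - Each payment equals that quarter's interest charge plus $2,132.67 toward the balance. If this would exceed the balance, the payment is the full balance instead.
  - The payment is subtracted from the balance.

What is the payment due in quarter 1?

$2,172.26

Quarter 1: opening $6,599.14; interest $39.59 → $6,638.73; payment $2,172.26; balance $4,466.47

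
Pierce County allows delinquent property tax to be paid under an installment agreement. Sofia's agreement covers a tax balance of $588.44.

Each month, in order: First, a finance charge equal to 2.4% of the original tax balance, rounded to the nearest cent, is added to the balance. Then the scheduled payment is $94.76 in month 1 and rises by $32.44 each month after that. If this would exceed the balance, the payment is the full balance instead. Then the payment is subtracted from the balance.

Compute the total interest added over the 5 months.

$70.60

# | Opening | Interest | Payment | End bal
1 | $588.44 | $14.12 | $94.76 | $507.80
2 | $507.80 | $14.12 | $127.20 | $394.72
3 | $394.72 | $14.12 | $159.64 | $249.20
4 | $249.20 | $14.12 | $192.08 | $71.24
5 | $71.24 | $14.12 | $85.36 | $0.00
Total interest: $14.12 + $14.12 + $14.12 + $14.12 + $14.12 = $70.60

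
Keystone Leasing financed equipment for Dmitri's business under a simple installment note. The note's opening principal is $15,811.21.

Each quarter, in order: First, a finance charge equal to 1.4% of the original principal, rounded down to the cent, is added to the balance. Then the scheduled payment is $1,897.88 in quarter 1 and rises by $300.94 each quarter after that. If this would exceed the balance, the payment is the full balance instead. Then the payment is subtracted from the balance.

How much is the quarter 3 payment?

$2,499.76

Quarter 1: opening $15,811.21; interest $221.35 → $16,032.56; payment $1,897.88; balance $14,134.68
Quarter 2: opening $14,134.68; interest $221.35 → $14,356.03; payment $2,198.82; balance $12,157.21
Quarter 3: opening $12,157.21; interest $221.35 → $12,378.56; payment $2,499.76; balance $9,878.80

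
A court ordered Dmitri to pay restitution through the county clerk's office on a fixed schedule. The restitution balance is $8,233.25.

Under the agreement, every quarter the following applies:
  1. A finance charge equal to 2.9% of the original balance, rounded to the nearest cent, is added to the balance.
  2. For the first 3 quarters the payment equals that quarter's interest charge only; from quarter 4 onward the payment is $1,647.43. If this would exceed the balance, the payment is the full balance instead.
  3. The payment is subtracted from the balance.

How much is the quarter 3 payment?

$238.76

Quarter 1: opening $8,233.25; interest $238.76 → $8,472.01; payment $238.76; balance $8,233.25
Quarter 2: opening $8,233.25; interest $238.76 → $8,472.01; payment $238.76; balance $8,233.25
Quarter 3: opening $8,233.25; interest $238.76 → $8,472.01; payment $238.76; balance $8,233.25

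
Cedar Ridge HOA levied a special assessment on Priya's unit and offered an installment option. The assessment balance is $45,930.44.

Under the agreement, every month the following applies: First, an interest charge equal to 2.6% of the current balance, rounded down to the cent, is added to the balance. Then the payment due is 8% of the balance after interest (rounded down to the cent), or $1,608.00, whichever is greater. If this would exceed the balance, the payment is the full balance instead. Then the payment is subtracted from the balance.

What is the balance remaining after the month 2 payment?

Month 1: $45,930.44 +$1,194.19 interest = $47,124.63; pay $3,769.97 → $43,354.66
Month 2: $43,354.66 +$1,127.22 interest = $44,481.88; pay $3,558.55 → $40,923.33

$40,923.33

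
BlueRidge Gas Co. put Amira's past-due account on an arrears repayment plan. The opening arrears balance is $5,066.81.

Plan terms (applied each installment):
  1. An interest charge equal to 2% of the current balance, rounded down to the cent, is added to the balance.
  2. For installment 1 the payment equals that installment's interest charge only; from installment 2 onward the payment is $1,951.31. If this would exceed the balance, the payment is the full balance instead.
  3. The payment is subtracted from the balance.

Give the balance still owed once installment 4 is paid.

Installment 1: $5,066.81 +$101.33 interest = $5,168.14; pay $101.33 → $5,066.81
Installment 2: $5,066.81 +$101.33 interest = $5,168.14; pay $1,951.31 → $3,216.83
Installment 3: $3,216.83 +$64.33 interest = $3,281.16; pay $1,951.31 → $1,329.85
Installment 4: $1,329.85 +$26.59 interest = $1,356.44; pay $1,356.44 → $0.00

$0.00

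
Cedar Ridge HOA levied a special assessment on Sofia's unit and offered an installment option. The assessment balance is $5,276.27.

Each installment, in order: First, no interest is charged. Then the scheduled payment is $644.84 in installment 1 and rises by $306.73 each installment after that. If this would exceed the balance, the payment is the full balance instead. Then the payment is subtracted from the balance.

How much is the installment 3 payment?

$1,258.30

Installment 1: opening $5,276.27; payment $644.84; balance $4,631.43
Installment 2: opening $4,631.43; payment $951.57; balance $3,679.86
Installment 3: opening $3,679.86; payment $1,258.30; balance $2,421.56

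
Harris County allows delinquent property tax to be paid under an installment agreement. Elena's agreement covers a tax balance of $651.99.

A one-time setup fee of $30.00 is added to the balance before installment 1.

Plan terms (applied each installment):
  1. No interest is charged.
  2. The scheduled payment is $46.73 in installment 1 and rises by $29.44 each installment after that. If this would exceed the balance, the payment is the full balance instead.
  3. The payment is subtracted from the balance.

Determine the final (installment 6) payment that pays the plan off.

$153.94

Installment 1: opening $681.99; payment $46.73; balance $635.26
Installment 2: opening $635.26; payment $76.17; balance $559.09
Installment 3: opening $559.09; payment $105.61; balance $453.48
Installment 4: opening $453.48; payment $135.05; balance $318.43
Installment 5: opening $318.43; payment $164.49; balance $153.94
Installment 6: opening $153.94; payment $153.94; balance $0.00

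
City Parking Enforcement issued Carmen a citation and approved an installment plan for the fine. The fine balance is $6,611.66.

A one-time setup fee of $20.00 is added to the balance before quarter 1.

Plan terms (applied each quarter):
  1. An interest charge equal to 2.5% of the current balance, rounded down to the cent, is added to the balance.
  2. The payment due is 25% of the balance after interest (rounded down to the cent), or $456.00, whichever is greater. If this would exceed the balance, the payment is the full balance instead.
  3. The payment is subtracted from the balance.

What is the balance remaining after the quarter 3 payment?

$3,012.85

Quarter 1: $6,631.66 +$165.79 interest = $6,797.45; pay $1,699.36 → $5,098.09
Quarter 2: $5,098.09 +$127.45 interest = $5,225.54; pay $1,306.38 → $3,919.16
Quarter 3: $3,919.16 +$97.97 interest = $4,017.13; pay $1,004.28 → $3,012.85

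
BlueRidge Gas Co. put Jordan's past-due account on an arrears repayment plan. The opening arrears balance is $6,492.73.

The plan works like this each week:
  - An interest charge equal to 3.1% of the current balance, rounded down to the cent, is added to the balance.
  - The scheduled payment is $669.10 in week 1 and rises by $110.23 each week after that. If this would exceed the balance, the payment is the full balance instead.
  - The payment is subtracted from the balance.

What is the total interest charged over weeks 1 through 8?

$978.95

Week 1: opening $6,492.73; interest $201.27 → $6,694.00; payment $669.10; balance $6,024.90
Week 2: opening $6,024.90; interest $186.77 → $6,211.67; payment $779.33; balance $5,432.34
Week 3: opening $5,432.34; interest $168.40 → $5,600.74; payment $889.56; balance $4,711.18
Week 4: opening $4,711.18; interest $146.04 → $4,857.22; payment $999.79; balance $3,857.43
Week 5: opening $3,857.43; interest $119.58 → $3,977.01; payment $1,110.02; balance $2,866.99
Week 6: opening $2,866.99; interest $88.87 → $2,955.86; payment $1,220.25; balance $1,735.61
Week 7: opening $1,735.61; interest $53.80 → $1,789.41; payment $1,330.48; balance $458.93
Week 8: opening $458.93; interest $14.22 → $473.15; payment $473.15; balance $0.00
Total interest: $201.27 + $186.77 + $168.40 + $146.04 + $119.58 + $88.87 + $53.80 + $14.22 = $978.95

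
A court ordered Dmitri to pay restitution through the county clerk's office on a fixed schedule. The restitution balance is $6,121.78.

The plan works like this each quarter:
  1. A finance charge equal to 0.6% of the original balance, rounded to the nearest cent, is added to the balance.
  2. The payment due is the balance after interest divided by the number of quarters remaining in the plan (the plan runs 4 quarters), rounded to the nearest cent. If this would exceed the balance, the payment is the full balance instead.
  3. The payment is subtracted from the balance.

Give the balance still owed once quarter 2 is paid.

Quarter 1: opening $6,121.78; interest $36.73 → $6,158.51; payment $1,539.63; balance $4,618.88
Quarter 2: opening $4,618.88; interest $36.73 → $4,655.61; payment $1,551.87; balance $3,103.74

$3,103.74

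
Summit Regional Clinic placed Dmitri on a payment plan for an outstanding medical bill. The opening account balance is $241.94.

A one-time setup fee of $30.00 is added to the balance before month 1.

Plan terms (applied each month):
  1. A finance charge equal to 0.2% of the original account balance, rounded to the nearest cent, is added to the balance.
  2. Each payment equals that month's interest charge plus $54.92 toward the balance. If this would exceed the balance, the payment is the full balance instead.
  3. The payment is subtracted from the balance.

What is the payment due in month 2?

$55.40

# | Opening | Interest | Payment | End bal
1 | $271.94 | $0.48 | $55.40 | $217.02
2 | $217.02 | $0.48 | $55.40 | $162.10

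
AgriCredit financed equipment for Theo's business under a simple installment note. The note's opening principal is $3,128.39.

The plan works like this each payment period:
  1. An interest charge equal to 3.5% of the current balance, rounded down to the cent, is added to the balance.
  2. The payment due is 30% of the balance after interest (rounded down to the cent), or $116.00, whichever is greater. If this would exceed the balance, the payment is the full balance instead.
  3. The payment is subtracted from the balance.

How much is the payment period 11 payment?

$3.19

# | Opening | Interest | Payment | End bal
1 | $3,128.39 | $109.49 | $971.36 | $2,266.52
2 | $2,266.52 | $79.32 | $703.75 | $1,642.09
3 | $1,642.09 | $57.47 | $509.86 | $1,189.70
4 | $1,189.70 | $41.63 | $369.39 | $861.94
5 | $861.94 | $30.16 | $267.63 | $624.47
6 | $624.47 | $21.85 | $193.89 | $452.43
7 | $452.43 | $15.83 | $140.47 | $327.79
8 | $327.79 | $11.47 | $116.00 | $223.26
9 | $223.26 | $7.81 | $116.00 | $115.07
10 | $115.07 | $4.02 | $116.00 | $3.09
11 | $3.09 | $0.10 | $3.19 | $0.00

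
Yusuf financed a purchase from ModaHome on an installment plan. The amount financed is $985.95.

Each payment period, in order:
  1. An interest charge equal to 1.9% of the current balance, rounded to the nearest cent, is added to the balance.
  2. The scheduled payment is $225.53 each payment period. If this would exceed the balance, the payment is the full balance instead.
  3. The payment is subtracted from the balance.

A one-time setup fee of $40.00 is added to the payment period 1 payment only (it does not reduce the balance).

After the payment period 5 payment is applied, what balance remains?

$0.00

Payment period 1: $985.95 +$18.73 interest = $1,004.68; pay $225.53 (+ $40.00 fee) → $779.15
Payment period 2: $779.15 +$14.80 interest = $793.95; pay $225.53 → $568.42
Payment period 3: $568.42 +$10.80 interest = $579.22; pay $225.53 → $353.69
Payment period 4: $353.69 +$6.72 interest = $360.41; pay $225.53 → $134.88
Payment period 5: $134.88 +$2.56 interest = $137.44; pay $137.44 → $0.00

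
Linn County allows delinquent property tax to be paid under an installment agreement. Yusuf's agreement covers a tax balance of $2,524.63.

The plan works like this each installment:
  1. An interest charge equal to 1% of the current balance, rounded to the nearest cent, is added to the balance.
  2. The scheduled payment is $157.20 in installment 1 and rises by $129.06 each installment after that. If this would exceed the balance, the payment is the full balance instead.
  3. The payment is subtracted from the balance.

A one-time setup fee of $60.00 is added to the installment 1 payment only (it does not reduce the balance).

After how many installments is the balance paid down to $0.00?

# | Opening | Interest | Payment | Fee | End bal
1 | $2,524.63 | $25.25 | $157.20 | $60.00 | $2,392.68
2 | $2,392.68 | $23.93 | $286.26 | — | $2,130.35
3 | $2,130.35 | $21.30 | $415.32 | — | $1,736.33
4 | $1,736.33 | $17.36 | $544.38 | — | $1,209.31
5 | $1,209.31 | $12.09 | $673.44 | — | $547.96
6 | $547.96 | $5.48 | $553.44 | — | $0.00
Balance reaches $0.00 in installment 6.

6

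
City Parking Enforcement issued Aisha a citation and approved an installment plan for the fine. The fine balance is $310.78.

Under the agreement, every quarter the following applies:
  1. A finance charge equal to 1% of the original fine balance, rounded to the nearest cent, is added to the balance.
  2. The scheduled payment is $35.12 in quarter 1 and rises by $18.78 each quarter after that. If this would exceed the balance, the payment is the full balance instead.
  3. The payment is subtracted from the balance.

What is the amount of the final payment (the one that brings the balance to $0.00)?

Quarter 1: $310.78 +$3.11 interest = $313.89; pay $35.12 → $278.77
Quarter 2: $278.77 +$3.11 interest = $281.88; pay $53.90 → $227.98
Quarter 3: $227.98 +$3.11 interest = $231.09; pay $72.68 → $158.41
Quarter 4: $158.41 +$3.11 interest = $161.52; pay $91.46 → $70.06
Quarter 5: $70.06 +$3.11 interest = $73.17; pay $73.17 → $0.00

$73.17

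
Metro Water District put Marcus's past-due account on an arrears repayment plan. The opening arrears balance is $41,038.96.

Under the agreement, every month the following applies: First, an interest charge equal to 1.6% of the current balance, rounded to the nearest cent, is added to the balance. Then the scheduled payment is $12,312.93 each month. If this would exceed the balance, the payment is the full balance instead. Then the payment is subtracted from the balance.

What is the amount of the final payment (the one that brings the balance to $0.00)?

Month 1: opening $41,038.96; interest $656.62 → $41,695.58; payment $12,312.93; balance $29,382.65
Month 2: opening $29,382.65; interest $470.12 → $29,852.77; payment $12,312.93; balance $17,539.84
Month 3: opening $17,539.84; interest $280.64 → $17,820.48; payment $12,312.93; balance $5,507.55
Month 4: opening $5,507.55; interest $88.12 → $5,595.67; payment $5,595.67; balance $0.00

$5,595.67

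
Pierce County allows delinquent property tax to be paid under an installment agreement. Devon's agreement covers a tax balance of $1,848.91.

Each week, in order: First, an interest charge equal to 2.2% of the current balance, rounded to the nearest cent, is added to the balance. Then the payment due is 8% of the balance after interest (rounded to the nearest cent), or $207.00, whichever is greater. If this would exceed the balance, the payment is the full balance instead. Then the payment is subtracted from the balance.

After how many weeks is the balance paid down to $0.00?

Week 1: $1,848.91 +$40.68 interest = $1,889.59; pay $207.00 → $1,682.59
Week 2: $1,682.59 +$37.02 interest = $1,719.61; pay $207.00 → $1,512.61
Week 3: $1,512.61 +$33.28 interest = $1,545.89; pay $207.00 → $1,338.89
Week 4: $1,338.89 +$29.46 interest = $1,368.35; pay $207.00 → $1,161.35
Week 5: $1,161.35 +$25.55 interest = $1,186.90; pay $207.00 → $979.90
Week 6: $979.90 +$21.56 interest = $1,001.46; pay $207.00 → $794.46
Week 7: $794.46 +$17.48 interest = $811.94; pay $207.00 → $604.94
Week 8: $604.94 +$13.31 interest = $618.25; pay $207.00 → $411.25
Week 9: $411.25 +$9.05 interest = $420.30; pay $207.00 → $213.30
Week 10: $213.30 +$4.69 interest = $217.99; pay $207.00 → $10.99
Week 11: $10.99 +$0.24 interest = $11.23; pay $11.23 → $0.00
Balance reaches $0.00 in week 11.

11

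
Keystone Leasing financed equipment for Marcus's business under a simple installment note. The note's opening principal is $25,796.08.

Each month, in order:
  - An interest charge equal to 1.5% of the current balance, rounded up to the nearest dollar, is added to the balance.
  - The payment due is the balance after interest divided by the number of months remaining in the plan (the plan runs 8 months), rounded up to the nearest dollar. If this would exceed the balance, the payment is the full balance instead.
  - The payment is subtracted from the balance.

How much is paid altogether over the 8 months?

# | Opening | Interest | Payment | End bal
1 | $25,796.08 | $387.00 | $3,273.00 | $22,910.08
2 | $22,910.08 | $344.00 | $3,323.00 | $19,931.08
3 | $19,931.08 | $299.00 | $3,372.00 | $16,858.08
4 | $16,858.08 | $253.00 | $3,423.00 | $13,688.08
5 | $13,688.08 | $206.00 | $3,474.00 | $10,420.08
6 | $10,420.08 | $157.00 | $3,526.00 | $7,051.08
7 | $7,051.08 | $106.00 | $3,579.00 | $3,578.08
8 | $3,578.08 | $54.00 | $3,632.08 | $0.00
Total paid: $27,602.08

$27,602.08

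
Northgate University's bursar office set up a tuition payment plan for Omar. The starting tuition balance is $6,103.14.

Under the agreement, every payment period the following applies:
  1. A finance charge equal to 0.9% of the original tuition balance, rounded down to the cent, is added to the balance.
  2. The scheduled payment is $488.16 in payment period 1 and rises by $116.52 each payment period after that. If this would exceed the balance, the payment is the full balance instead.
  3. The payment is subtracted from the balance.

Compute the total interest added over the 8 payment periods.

# | Opening | Interest | Payment | End bal
1 | $6,103.14 | $54.92 | $488.16 | $5,669.90
2 | $5,669.90 | $54.92 | $604.68 | $5,120.14
3 | $5,120.14 | $54.92 | $721.20 | $4,453.86
4 | $4,453.86 | $54.92 | $837.72 | $3,671.06
5 | $3,671.06 | $54.92 | $954.24 | $2,771.74
6 | $2,771.74 | $54.92 | $1,070.76 | $1,755.90
7 | $1,755.90 | $54.92 | $1,187.28 | $623.54
8 | $623.54 | $54.92 | $678.46 | $0.00
Total interest: $54.92 + $54.92 + $54.92 + $54.92 + $54.92 + $54.92 + $54.92 + $54.92 = $439.36

$439.36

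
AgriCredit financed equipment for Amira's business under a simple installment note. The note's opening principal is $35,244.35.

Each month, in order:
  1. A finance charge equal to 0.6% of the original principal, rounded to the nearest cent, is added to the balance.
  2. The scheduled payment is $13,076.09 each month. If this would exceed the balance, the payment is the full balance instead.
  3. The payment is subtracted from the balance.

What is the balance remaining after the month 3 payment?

Month 1: opening $35,244.35; interest $211.47 → $35,455.82; payment $13,076.09; balance $22,379.73
Month 2: opening $22,379.73; interest $211.47 → $22,591.20; payment $13,076.09; balance $9,515.11
Month 3: opening $9,515.11; interest $211.47 → $9,726.58; payment $9,726.58; balance $0.00

$0.00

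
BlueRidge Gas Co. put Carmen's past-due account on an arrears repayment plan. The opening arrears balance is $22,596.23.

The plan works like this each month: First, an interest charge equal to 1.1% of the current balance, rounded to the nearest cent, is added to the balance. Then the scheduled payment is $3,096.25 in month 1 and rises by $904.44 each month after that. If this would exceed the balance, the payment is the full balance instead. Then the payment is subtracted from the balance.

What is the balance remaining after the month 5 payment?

# | Opening | Interest | Payment | End bal
1 | $22,596.23 | $248.56 | $3,096.25 | $19,748.54
2 | $19,748.54 | $217.23 | $4,000.69 | $15,965.08
3 | $15,965.08 | $175.62 | $4,905.13 | $11,235.57
4 | $11,235.57 | $123.59 | $5,809.57 | $5,549.59
5 | $5,549.59 | $61.05 | $5,610.64 | $0.00

$0.00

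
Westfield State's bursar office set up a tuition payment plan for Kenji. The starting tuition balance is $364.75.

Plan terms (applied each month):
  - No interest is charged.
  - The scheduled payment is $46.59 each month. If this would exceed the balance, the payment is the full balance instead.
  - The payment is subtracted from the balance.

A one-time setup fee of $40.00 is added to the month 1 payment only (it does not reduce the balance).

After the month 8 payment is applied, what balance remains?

$0.00

Month 1: $364.75 − $46.59 (+ $40.00 fee) → $318.16
Month 2: $318.16 − $46.59 → $271.57
Month 3: $271.57 − $46.59 → $224.98
Month 4: $224.98 − $46.59 → $178.39
Month 5: $178.39 − $46.59 → $131.80
Month 6: $131.80 − $46.59 → $85.21
Month 7: $85.21 − $46.59 → $38.62
Month 8: $38.62 − $38.62 → $0.00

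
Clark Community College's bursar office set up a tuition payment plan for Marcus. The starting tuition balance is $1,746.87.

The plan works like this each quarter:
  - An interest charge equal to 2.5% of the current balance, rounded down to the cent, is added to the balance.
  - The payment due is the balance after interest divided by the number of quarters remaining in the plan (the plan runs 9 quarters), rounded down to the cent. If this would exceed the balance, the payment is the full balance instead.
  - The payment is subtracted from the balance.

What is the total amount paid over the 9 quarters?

$1,980.42

Quarter 1: $1,746.87 +$43.67 interest = $1,790.54; pay $198.94 → $1,591.60
Quarter 2: $1,591.60 +$39.79 interest = $1,631.39; pay $203.92 → $1,427.47
Quarter 3: $1,427.47 +$35.68 interest = $1,463.15; pay $209.02 → $1,254.13
Quarter 4: $1,254.13 +$31.35 interest = $1,285.48; pay $214.24 → $1,071.24
Quarter 5: $1,071.24 +$26.78 interest = $1,098.02; pay $219.60 → $878.42
Quarter 6: $878.42 +$21.96 interest = $900.38; pay $225.09 → $675.29
Quarter 7: $675.29 +$16.88 interest = $692.17; pay $230.72 → $461.45
Quarter 8: $461.45 +$11.53 interest = $472.98; pay $236.49 → $236.49
Quarter 9: $236.49 +$5.91 interest = $242.40; pay $242.40 → $0.00
Total paid: $1,980.42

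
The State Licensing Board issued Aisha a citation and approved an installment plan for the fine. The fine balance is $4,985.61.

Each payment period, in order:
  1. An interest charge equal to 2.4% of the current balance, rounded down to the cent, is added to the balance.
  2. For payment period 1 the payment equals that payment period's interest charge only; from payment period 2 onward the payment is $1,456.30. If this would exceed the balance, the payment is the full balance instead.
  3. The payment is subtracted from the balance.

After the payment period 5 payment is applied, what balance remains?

Payment period 1: $4,985.61 +$119.65 interest = $5,105.26; pay $119.65 → $4,985.61
Payment period 2: $4,985.61 +$119.65 interest = $5,105.26; pay $1,456.30 → $3,648.96
Payment period 3: $3,648.96 +$87.57 interest = $3,736.53; pay $1,456.30 → $2,280.23
Payment period 4: $2,280.23 +$54.72 interest = $2,334.95; pay $1,456.30 → $878.65
Payment period 5: $878.65 +$21.08 interest = $899.73; pay $899.73 → $0.00

$0.00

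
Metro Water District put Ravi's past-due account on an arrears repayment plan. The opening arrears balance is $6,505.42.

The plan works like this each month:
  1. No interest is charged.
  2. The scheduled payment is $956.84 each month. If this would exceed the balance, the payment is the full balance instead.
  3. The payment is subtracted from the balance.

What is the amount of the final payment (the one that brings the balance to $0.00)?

$764.38

Month 1: opening $6,505.42; payment $956.84; balance $5,548.58
Month 2: opening $5,548.58; payment $956.84; balance $4,591.74
Month 3: opening $4,591.74; payment $956.84; balance $3,634.90
Month 4: opening $3,634.90; payment $956.84; balance $2,678.06
Month 5: opening $2,678.06; payment $956.84; balance $1,721.22
Month 6: opening $1,721.22; payment $956.84; balance $764.38
Month 7: opening $764.38; payment $764.38; balance $0.00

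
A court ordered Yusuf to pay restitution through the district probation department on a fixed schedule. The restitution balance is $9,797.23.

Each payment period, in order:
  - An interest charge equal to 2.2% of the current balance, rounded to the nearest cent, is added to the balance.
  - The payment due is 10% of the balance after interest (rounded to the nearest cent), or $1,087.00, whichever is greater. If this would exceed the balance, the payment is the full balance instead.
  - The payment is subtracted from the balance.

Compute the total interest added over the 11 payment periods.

# | Opening | Interest | Payment | End bal
1 | $9,797.23 | $215.54 | $1,087.00 | $8,925.77
2 | $8,925.77 | $196.37 | $1,087.00 | $8,035.14
3 | $8,035.14 | $176.77 | $1,087.00 | $7,124.91
4 | $7,124.91 | $156.75 | $1,087.00 | $6,194.66
5 | $6,194.66 | $136.28 | $1,087.00 | $5,243.94
6 | $5,243.94 | $115.37 | $1,087.00 | $4,272.31
7 | $4,272.31 | $93.99 | $1,087.00 | $3,279.30
8 | $3,279.30 | $72.14 | $1,087.00 | $2,264.44
9 | $2,264.44 | $49.82 | $1,087.00 | $1,227.26
10 | $1,227.26 | $27.00 | $1,087.00 | $167.26
11 | $167.26 | $3.68 | $170.94 | $0.00
Total interest: $215.54 + $196.37 + $176.77 + $156.75 + $136.28 + $115.37 + $93.99 + $72.14 + $49.82 + $27.00 + $3.68 = $1,243.71

$1,243.71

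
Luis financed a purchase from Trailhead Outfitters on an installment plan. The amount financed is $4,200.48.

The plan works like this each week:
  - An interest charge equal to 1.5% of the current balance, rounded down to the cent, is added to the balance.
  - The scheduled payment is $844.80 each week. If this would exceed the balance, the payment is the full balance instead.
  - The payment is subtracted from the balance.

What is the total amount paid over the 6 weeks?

$4,399.03

Week 1: opening $4,200.48; interest $63.00 → $4,263.48; payment $844.80; balance $3,418.68
Week 2: opening $3,418.68; interest $51.28 → $3,469.96; payment $844.80; balance $2,625.16
Week 3: opening $2,625.16; interest $39.37 → $2,664.53; payment $844.80; balance $1,819.73
Week 4: opening $1,819.73; interest $27.29 → $1,847.02; payment $844.80; balance $1,002.22
Week 5: opening $1,002.22; interest $15.03 → $1,017.25; payment $844.80; balance $172.45
Week 6: opening $172.45; interest $2.58 → $175.03; payment $175.03; balance $0.00
Total paid: $4,399.03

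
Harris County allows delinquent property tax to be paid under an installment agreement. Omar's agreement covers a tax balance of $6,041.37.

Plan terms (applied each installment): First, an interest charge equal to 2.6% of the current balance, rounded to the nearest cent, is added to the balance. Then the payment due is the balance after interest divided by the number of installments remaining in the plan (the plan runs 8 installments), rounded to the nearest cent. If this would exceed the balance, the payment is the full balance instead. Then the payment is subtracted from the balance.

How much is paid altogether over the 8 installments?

Installment 1: $6,041.37 +$157.08 interest = $6,198.45; pay $774.81 → $5,423.64
Installment 2: $5,423.64 +$141.01 interest = $5,564.65; pay $794.95 → $4,769.70
Installment 3: $4,769.70 +$124.01 interest = $4,893.71; pay $815.62 → $4,078.09
Installment 4: $4,078.09 +$106.03 interest = $4,184.12; pay $836.82 → $3,347.30
Installment 5: $3,347.30 +$87.03 interest = $3,434.33; pay $858.58 → $2,575.75
Installment 6: $2,575.75 +$66.97 interest = $2,642.72; pay $880.91 → $1,761.81
Installment 7: $1,761.81 +$45.81 interest = $1,807.62; pay $903.81 → $903.81
Installment 8: $903.81 +$23.50 interest = $927.31; pay $927.31 → $0.00
Total paid: $6,792.81

$6,792.81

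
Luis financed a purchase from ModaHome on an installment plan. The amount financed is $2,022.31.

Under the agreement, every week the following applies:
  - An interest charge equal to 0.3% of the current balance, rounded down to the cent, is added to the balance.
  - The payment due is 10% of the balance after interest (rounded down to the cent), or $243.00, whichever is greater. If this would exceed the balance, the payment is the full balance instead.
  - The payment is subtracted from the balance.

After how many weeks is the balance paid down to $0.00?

# | Opening | Interest | Payment | End bal
1 | $2,022.31 | $6.06 | $243.00 | $1,785.37
2 | $1,785.37 | $5.35 | $243.00 | $1,547.72
3 | $1,547.72 | $4.64 | $243.00 | $1,309.36
4 | $1,309.36 | $3.92 | $243.00 | $1,070.28
5 | $1,070.28 | $3.21 | $243.00 | $830.49
6 | $830.49 | $2.49 | $243.00 | $589.98
7 | $589.98 | $1.76 | $243.00 | $348.74
8 | $348.74 | $1.04 | $243.00 | $106.78
9 | $106.78 | $0.32 | $107.10 | $0.00
Balance reaches $0.00 in week 9.

9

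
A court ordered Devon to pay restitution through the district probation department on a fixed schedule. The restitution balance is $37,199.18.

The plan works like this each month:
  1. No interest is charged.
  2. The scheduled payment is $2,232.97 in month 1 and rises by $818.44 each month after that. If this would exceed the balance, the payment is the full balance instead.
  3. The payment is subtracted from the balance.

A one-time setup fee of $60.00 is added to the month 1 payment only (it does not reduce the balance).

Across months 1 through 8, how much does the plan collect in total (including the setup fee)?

# | Opening | Payment | Fee | End bal
1 | $37,199.18 | $2,232.97 | $60.00 | $34,966.21
2 | $34,966.21 | $3,051.41 | — | $31,914.80
3 | $31,914.80 | $3,869.85 | — | $28,044.95
4 | $28,044.95 | $4,688.29 | — | $23,356.66
5 | $23,356.66 | $5,506.73 | — | $17,849.93
6 | $17,849.93 | $6,325.17 | — | $11,524.76
7 | $11,524.76 | $7,143.61 | — | $4,381.15
8 | $4,381.15 | $4,381.15 | — | $0.00
Total paid: $37,259.18

$37,259.18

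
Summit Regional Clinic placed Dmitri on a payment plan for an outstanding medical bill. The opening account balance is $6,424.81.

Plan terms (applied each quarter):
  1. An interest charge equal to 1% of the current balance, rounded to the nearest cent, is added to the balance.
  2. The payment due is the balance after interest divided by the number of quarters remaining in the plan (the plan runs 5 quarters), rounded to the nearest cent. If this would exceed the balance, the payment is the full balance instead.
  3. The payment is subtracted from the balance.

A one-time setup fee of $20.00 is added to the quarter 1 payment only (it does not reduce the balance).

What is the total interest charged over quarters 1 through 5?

Quarter 1: opening $6,424.81; interest $64.25 → $6,489.06; payment $1,297.81 (+ $20.00 fee); balance $5,191.25
Quarter 2: opening $5,191.25; interest $51.91 → $5,243.16; payment $1,310.79; balance $3,932.37
Quarter 3: opening $3,932.37; interest $39.32 → $3,971.69; payment $1,323.90; balance $2,647.79
Quarter 4: opening $2,647.79; interest $26.48 → $2,674.27; payment $1,337.14; balance $1,337.13
Quarter 5: opening $1,337.13; interest $13.37 → $1,350.50; payment $1,350.50; balance $0.00
Total interest: $64.25 + $51.91 + $39.32 + $26.48 + $13.37 = $195.33

$195.33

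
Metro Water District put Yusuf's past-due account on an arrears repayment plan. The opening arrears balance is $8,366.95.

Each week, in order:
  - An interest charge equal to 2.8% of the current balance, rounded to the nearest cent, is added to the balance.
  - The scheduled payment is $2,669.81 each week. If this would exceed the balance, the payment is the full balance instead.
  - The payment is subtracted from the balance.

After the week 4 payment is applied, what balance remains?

$0.00

Week 1: opening $8,366.95; interest $234.27 → $8,601.22; payment $2,669.81; balance $5,931.41
Week 2: opening $5,931.41; interest $166.08 → $6,097.49; payment $2,669.81; balance $3,427.68
Week 3: opening $3,427.68; interest $95.98 → $3,523.66; payment $2,669.81; balance $853.85
Week 4: opening $853.85; interest $23.91 → $877.76; payment $877.76; balance $0.00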